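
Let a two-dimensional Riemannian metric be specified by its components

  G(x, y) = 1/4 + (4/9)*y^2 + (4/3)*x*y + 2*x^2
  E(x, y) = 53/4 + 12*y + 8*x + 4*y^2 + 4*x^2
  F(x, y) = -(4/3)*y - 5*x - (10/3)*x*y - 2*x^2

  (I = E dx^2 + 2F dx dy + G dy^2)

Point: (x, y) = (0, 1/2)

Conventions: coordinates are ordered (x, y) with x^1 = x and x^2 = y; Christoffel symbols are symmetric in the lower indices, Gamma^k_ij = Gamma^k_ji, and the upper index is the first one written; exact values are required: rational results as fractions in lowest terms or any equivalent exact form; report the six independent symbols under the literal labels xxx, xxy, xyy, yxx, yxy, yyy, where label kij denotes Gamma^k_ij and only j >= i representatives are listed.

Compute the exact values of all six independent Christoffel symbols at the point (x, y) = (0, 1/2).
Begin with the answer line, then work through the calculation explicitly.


Answer: Gamma_xxx = -1200/989, Gamma_xxy = 448/989, Gamma_xyy = -196/2967, Gamma_yxx = -42384/989, Gamma_yxy = 1740/989, Gamma_yyy = 488/989

E = 81/4, F = -2/3, G = 13/36 at the point
E_x = 8, E_y = 16, F_x = -20/3, F_y = -4/3, G_x = 2/3, G_y = 4/9
EG - F^2 = 989/144;  g^inv = (144/989) * [[13/36, 2/3], [2/3, 81/4]]
first-kind symbols [ij,l] = (1/2)(d_i g_jl + d_j g_il - d_l g_ij): [xx,x] = E_x/2 = 4, [xx,y] = F_x - E_y/2 = -44/3, [xy,x] = E_y/2 = 8, [xy,y] = G_x/2 = 1/3, [yy,x] = F_y - G_x/2 = -5/3, [yy,y] = G_y/2 = 2/9
Gamma^x_ij = (G*[ij,x] - F*[ij,y])/(EG - F^2), Gamma^y_ij = (E*[ij,y] - F*[ij,x])/(EG - F^2)


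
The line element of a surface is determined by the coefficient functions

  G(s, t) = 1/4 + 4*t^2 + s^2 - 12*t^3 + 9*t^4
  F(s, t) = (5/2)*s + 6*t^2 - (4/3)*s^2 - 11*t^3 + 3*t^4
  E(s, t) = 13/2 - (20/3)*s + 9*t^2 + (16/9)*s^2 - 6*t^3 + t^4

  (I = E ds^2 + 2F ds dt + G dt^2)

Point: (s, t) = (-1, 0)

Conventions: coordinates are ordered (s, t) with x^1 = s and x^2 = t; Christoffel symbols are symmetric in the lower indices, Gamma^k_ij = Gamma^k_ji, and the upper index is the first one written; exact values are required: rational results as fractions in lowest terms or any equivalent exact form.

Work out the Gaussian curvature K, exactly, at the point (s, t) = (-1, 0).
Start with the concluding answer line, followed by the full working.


Answer: K = -198720/82369

E = 269/18, F = -23/6, G = 5/4, EG - F^2 = 287/72 at the point
E_s = -92/9, E_t = 0, F_s = 31/6, F_t = 0, G_s = -2, G_t = 0
E_tt = 18, F_st = 0, G_ss = 2
Using the Brioschi determinant formula for K from the metric derivatives:
M1 = [[-E_tt/2 + F_st - G_ss/2, E_s/2, F_s - E_t/2], [F_t - G_s/2, E, F], [G_t/2, F, G]] = [[-10, -46/9, 31/6], [1, 269/18, -23/6], [0, -23/6, 5/4]]; det M1 = -959/18
M2 = [[0, E_t/2, G_s/2], [E_t/2, E, F], [G_s/2, F, G]] = [[0, 0, -1], [0, 269/18, -23/6], [-1, -23/6, 5/4]]; det M2 = -269/18
det M1 - det M2 = -115/3; K = -115/3 / (287/72)^2 = -198720/82369


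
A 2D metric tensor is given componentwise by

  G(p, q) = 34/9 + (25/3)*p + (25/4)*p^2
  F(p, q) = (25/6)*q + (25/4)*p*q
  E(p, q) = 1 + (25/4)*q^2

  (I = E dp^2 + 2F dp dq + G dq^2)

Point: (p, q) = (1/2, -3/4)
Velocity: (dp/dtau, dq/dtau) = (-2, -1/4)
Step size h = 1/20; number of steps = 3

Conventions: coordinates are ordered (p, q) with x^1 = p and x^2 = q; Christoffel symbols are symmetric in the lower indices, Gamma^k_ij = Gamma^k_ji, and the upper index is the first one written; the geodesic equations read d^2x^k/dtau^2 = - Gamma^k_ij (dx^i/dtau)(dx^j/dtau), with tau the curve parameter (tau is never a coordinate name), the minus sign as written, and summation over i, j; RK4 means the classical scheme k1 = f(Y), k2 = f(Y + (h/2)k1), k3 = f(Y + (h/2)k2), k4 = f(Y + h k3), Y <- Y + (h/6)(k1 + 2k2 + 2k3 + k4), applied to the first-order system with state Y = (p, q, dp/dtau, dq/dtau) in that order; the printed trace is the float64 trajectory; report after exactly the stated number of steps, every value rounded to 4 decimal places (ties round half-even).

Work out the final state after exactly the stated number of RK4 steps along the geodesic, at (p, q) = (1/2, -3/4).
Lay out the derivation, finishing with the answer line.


f(Y) = (dp/dtau, dq/dtau, -Gamma^p_ij Y'^i Y'^j, -Gamma^q_ij Y'^i Y'^j) with the Gammas evaluated at the stage position; h = 0.050000; intermediate values shown to 6 dp
step 0: p = 0.5000, q = -0.7500, dp/dtau = -2.0000, dq/dtau = -0.2500
step 1:
  k1: at (p, q) = (0.500000, -0.750000), (dp/dtau, dq/dtau) = (-2.000000, -0.250000); Gamma_ppp = 0.000000, Gamma_ppq = -0.359952, Gamma_pqq = 0.000000, Gamma_qpp = 0.000000, Gamma_qpq = 0.559925, Gamma_qqq = 0.000000; k1 = (-2.000000, -0.250000, 0.359952, -0.559925)
  k2: at (p, q) = (0.450000, -0.756250), (dp/dtau, dq/dtau) = (-1.991001, -0.263998); Gamma_ppp = 0.000000, Gamma_ppq = -0.382165, Gamma_pqq = 0.000000, Gamma_qpp = 0.000000, Gamma_qpq = 0.564298, Gamma_qqq = 0.000000; k2 = (-1.991001, -0.263998, 0.401747, -0.593214)
  k3: at (p, q) = (0.450225, -0.756600), (dp/dtau, dq/dtau) = (-1.989956, -0.264830); Gamma_ppp = 0.000000, Gamma_ppq = -0.382142, Gamma_pqq = 0.000000, Gamma_qpp = 0.000000, Gamma_qpq = 0.564118, Gamma_qqq = 0.000000; k3 = (-1.989956, -0.264830, 0.402779, -0.594581)
  k4: at (p, q) = (0.400502, -0.763242), (dp/dtau, dq/dtau) = (-1.979861, -0.279729); Gamma_ppp = 0.000000, Gamma_ppq = -0.405680, Gamma_pqq = 0.000000, Gamma_qpp = 0.000000, Gamma_qpq = 0.567225, Gamma_qqq = 0.000000; k4 = (-1.979861, -0.279729, 0.449351, -0.628286)
  Y <- Y + (h/6)(k1 + 2k2 + 2k3 + k4): p = 0.4005, q = -0.7632, dp/dtau = -1.9798, dq/dtau = -0.2797
step 2:
  k1: at (p, q) = (0.400485, -0.763228), (dp/dtau, dq/dtau) = (-1.979847, -0.279698); Gamma_ppp = 0.000000, Gamma_ppq = -0.405685, Gamma_pqq = 0.000000, Gamma_qpp = 0.000000, Gamma_qpq = 0.567233, Gamma_qqq = 0.000000; k1 = (-1.979847, -0.279698, 0.449305, -0.628221)
  k2: at (p, q) = (0.350989, -0.770221), (dp/dtau, dq/dtau) = (-1.968614, -0.295404); Gamma_ppp = 0.000000, Gamma_ppq = -0.430564, Gamma_pqq = 0.000000, Gamma_qpp = 0.000000, Gamma_qpq = 0.568884, Gamma_qqq = 0.000000; k2 = (-1.968614, -0.295404, 0.500778, -0.661654)
  k3: at (p, q) = (0.351270, -0.770613), (dp/dtau, dq/dtau) = (-1.967328, -0.296240); Gamma_ppp = 0.000000, Gamma_ppq = -0.430501, Gamma_pqq = 0.000000, Gamma_qpp = 0.000000, Gamma_qpq = 0.568667, Gamma_qqq = 0.000000; k3 = (-1.967328, -0.296240, 0.501792, -0.662839)
  k4: at (p, q) = (0.302119, -0.778040), (dp/dtau, dq/dtau) = (-1.954757, -0.312840); Gamma_ppp = 0.000000, Gamma_ppq = -0.456625, Gamma_pqq = 0.000000, Gamma_qpp = 0.000000, Gamma_qpq = 0.568572, Gamma_qqq = 0.000000; k4 = (-1.954757, -0.312840, 0.558477, -0.695394)
  Y <- Y + (h/6)(k1 + 2k2 + 2k3 + k4): p = 0.3021, q = -0.7780, dp/dtau = -1.9547, dq/dtau = -0.3128
step 3:
  k1: at (p, q) = (0.302098, -0.778027), (dp/dtau, dq/dtau) = (-1.954739, -0.312803); Gamma_ppp = 0.000000, Gamma_ppq = -0.456634, Gamma_pqq = 0.000000, Gamma_qpp = 0.000000, Gamma_qpq = 0.568580, Gamma_qqq = 0.000000; k1 = (-1.954739, -0.312803, 0.558417, -0.695316)
  k2: at (p, q) = (0.253229, -0.785847), (dp/dtau, dq/dtau) = (-1.940779, -0.330186); Gamma_ppp = 0.000000, Gamma_ppq = -0.483966, Gamma_pqq = 0.000000, Gamma_qpp = 0.000000, Gamma_qpq = 0.566521, Gamma_qqq = 0.000000; k2 = (-1.940779, -0.330186, 0.620269, -0.726074)
  k3: at (p, q) = (0.253578, -0.786281), (dp/dtau, dq/dtau) = (-1.939233, -0.330955); Gamma_ppp = 0.000000, Gamma_ppq = -0.483839, Gamma_pqq = 0.000000, Gamma_qpp = 0.000000, Gamma_qpq = 0.566273, Gamma_qqq = 0.000000; k3 = (-1.939233, -0.330955, 0.621055, -0.726868)
  k4: at (p, q) = (0.205136, -0.794575), (dp/dtau, dq/dtau) = (-1.923687, -0.349147); Gamma_ppp = 0.000000, Gamma_ppq = -0.512170, Gamma_pqq = 0.000000, Gamma_qpp = 0.000000, Gamma_qpq = 0.561950, Gamma_qqq = 0.000000; k4 = (-1.923687, -0.349147, 0.687997, -0.754866)
  Y <- Y + (h/6)(k1 + 2k2 + 2k3 + k4): p = 0.2051, q = -0.7946, dp/dtau = -1.9237, dq/dtau = -0.3491

Answer: p = 0.2051, q = -0.7946, dp/dtau = -1.9237, dq/dtau = -0.3491


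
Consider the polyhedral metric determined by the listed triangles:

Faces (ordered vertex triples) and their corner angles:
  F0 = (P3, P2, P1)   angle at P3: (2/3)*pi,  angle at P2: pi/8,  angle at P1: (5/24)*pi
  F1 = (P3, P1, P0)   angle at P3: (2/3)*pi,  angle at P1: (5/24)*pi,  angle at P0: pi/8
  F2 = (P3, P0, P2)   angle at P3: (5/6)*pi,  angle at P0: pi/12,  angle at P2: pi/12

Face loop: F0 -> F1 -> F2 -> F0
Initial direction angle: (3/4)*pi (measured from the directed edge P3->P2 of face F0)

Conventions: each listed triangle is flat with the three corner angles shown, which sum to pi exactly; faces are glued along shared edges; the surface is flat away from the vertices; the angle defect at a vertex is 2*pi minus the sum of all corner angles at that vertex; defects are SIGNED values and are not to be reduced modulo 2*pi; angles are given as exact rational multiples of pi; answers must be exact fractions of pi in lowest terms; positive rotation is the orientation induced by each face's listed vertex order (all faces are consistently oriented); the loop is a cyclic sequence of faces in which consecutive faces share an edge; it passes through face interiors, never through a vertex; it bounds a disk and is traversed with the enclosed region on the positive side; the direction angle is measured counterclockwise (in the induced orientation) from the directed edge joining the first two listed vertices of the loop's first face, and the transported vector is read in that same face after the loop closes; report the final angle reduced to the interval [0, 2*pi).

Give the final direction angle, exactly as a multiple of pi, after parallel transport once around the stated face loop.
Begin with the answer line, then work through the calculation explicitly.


Answer: final direction angle = (7/12)*pi

enclosed vertex P3: corner angles sum to (13/6)*pi, defect = 2*pi - (13/6)*pi = -pi/6
the rotation equals the total enclosed defect, so the final angle is initial + defects (mod 2*pi)
final angle = (3/4)*pi - pi/6 = (7/12)*pi (mod 2*pi)


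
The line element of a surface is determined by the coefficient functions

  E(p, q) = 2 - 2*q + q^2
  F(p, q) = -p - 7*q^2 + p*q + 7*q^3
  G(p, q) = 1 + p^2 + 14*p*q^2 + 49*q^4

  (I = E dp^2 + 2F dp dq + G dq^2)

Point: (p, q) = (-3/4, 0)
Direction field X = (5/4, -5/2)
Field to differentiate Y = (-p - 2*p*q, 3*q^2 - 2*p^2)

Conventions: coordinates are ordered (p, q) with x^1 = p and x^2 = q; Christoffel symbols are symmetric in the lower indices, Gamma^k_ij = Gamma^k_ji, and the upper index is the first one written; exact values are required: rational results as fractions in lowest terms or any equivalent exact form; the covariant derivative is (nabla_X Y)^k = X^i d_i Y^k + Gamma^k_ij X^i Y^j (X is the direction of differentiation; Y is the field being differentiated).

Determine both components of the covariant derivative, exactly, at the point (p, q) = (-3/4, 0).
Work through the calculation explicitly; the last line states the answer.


E = 2, F = 3/4, G = 25/16 at the point
E_p = 0, E_q = -2, F_p = -1, F_q = -3/4, G_p = -3/2, G_q = 0
EG - F^2 = 41/16;  g^inv = (16/41) * [[25/16, -3/4], [-3/4, 2]]
first-kind symbols [ij,l] = (1/2)(d_i g_jl + d_j g_il - d_l g_ij): [pp,p] = E_p/2 = 0, [pp,q] = F_p - E_q/2 = 0, [pq,p] = E_q/2 = -1, [pq,q] = G_p/2 = -3/4, [qq,p] = F_q - G_p/2 = 0, [qq,q] = G_q/2 = 0
Gamma^p_ij = (G*[ij,p] - F*[ij,q])/(EG - F^2), Gamma^q_ij = (E*[ij,q] - F*[ij,p])/(EG - F^2)
Gamma_ppp = 0, Gamma_ppq = -16/41, Gamma_pqq = 0, Gamma_qpp = 0, Gamma_qpq = -12/41, Gamma_qqq = 0
X = (5/4, -5/2), Y = (3/4, -9/8) at the point

Answer: (nabla_X Y)^p = -305/82, (nabla_X Y)^q = 1545/328


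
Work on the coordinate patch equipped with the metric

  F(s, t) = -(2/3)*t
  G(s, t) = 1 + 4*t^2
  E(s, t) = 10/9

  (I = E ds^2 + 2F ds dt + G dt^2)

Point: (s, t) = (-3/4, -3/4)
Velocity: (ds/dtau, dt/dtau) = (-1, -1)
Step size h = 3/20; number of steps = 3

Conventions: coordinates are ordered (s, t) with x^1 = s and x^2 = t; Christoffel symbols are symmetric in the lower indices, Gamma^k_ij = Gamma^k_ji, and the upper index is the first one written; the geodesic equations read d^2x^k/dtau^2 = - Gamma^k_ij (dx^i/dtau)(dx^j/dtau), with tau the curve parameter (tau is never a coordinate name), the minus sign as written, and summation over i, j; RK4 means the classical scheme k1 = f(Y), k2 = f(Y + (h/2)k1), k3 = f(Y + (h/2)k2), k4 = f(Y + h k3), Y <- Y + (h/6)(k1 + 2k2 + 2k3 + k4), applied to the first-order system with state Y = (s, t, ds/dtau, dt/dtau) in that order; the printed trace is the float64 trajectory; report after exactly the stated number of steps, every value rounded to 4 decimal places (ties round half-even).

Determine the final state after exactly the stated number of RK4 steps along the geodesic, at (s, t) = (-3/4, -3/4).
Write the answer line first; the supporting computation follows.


Answer: s = -1.1868, t = -1.1320, ds/dtau = -0.9514, dt/dtau = -0.7341

f(Y) = (ds/dtau, dt/dtau, -Gamma^s_ij Y'^i Y'^j, -Gamma^t_ij Y'^i Y'^j) with the Gammas evaluated at the stage position; h = 0.150000; intermediate values shown to 6 dp
step 0: s = -0.7500, t = -0.7500, ds/dtau = -1.0000, dt/dtau = -1.0000
step 1:
  k1: at (s, t) = (-0.750000, -0.750000), (ds/dtau, dt/dtau) = (-1.000000, -1.000000); Gamma_sss = 0.000000, Gamma_sst = 0.000000, Gamma_stt = -0.198347, Gamma_tss = 0.000000, Gamma_tst = 0.000000, Gamma_ttt = -0.892562; k1 = (-1.000000, -1.000000, 0.198347, 0.892562)
  k2: at (s, t) = (-0.825000, -0.825000), (ds/dtau, dt/dtau) = (-0.985124, -0.933058); Gamma_sss = 0.000000, Gamma_sst = 0.000000, Gamma_stt = -0.173900, Gamma_tss = 0.000000, Gamma_tst = 0.000000, Gamma_ttt = -0.860807; k2 = (-0.985124, -0.933058, 0.151397, 0.749416)
  k3: at (s, t) = (-0.823884, -0.819979), (ds/dtau, dt/dtau) = (-0.988645, -0.943794); Gamma_sss = 0.000000, Gamma_sst = 0.000000, Gamma_stt = -0.175412, Gamma_tss = 0.000000, Gamma_tst = 0.000000, Gamma_ttt = -0.863005; k3 = (-0.988645, -0.943794, 0.156248, 0.768719)
  k4: at (s, t) = (-0.898297, -0.891569), (ds/dtau, dt/dtau) = (-0.976563, -0.884692); Gamma_sss = 0.000000, Gamma_sst = 0.000000, Gamma_stt = -0.155375, Gamma_tss = 0.000000, Gamma_tst = 0.000000, Gamma_ttt = -0.831166; k4 = (-0.976563, -0.884692, 0.121609, 0.650537)
  Y <- Y + (h/6)(k1 + 2k2 + 2k3 + k4): s = -0.8981, t = -0.8910, ds/dtau = -0.9766, dt/dtau = -0.8855
step 2:
  k1: at (s, t) = (-0.898103, -0.890960), (ds/dtau, dt/dtau) = (-0.976619, -0.885516); Gamma_sss = 0.000000, Gamma_sst = 0.000000, Gamma_stt = -0.155533, Gamma_tss = 0.000000, Gamma_tst = 0.000000, Gamma_ttt = -0.831439; k1 = (-0.976619, -0.885516, 0.121959, 0.651963)
  k2: at (s, t) = (-0.971349, -0.957374), (ds/dtau, dt/dtau) = (-0.967472, -0.836619); Gamma_sss = 0.000000, Gamma_sst = 0.000000, Gamma_stt = -0.139547, Gamma_tss = 0.000000, Gamma_tst = 0.000000, Gamma_ttt = -0.801591; k2 = (-0.967472, -0.836619, 0.097673, 0.561058)
  k3: at (s, t) = (-0.970663, -0.953706), (ds/dtau, dt/dtau) = (-0.969293, -0.843436); Gamma_sss = 0.000000, Gamma_sst = 0.000000, Gamma_stt = -0.140371, Gamma_tss = 0.000000, Gamma_tst = 0.000000, Gamma_ttt = -0.803234; k3 = (-0.969293, -0.843436, 0.099858, 0.571408)
  k4: at (s, t) = (-1.043497, -1.017475), (ds/dtau, dt/dtau) = (-0.961640, -0.799804); Gamma_sss = 0.000000, Gamma_sst = 0.000000, Gamma_stt = -0.126932, Gamma_tss = 0.000000, Gamma_tst = 0.000000, Gamma_ttt = -0.774904; k4 = (-0.961640, -0.799804, 0.081197, 0.495696)
  Y <- Y + (h/6)(k1 + 2k2 + 2k3 + k4): s = -1.0434, t = -1.0171, ds/dtau = -0.9617, dt/dtau = -0.8002
step 3:
  k1: at (s, t) = (-1.043397, -1.017096), (ds/dtau, dt/dtau) = (-0.961663, -0.800201); Gamma_sss = 0.000000, Gamma_sst = 0.000000, Gamma_stt = -0.127007, Gamma_tss = 0.000000, Gamma_tst = 0.000000, Gamma_ttt = -0.775071; k1 = (-0.961663, -0.800201, 0.081325, 0.496295)
  k2: at (s, t) = (-1.115522, -1.077111), (ds/dtau, dt/dtau) = (-0.955564, -0.762979); Gamma_sss = 0.000000, Gamma_sst = 0.000000, Gamma_stt = -0.115906, Gamma_tss = 0.000000, Gamma_tst = 0.000000, Gamma_ttt = -0.749062; k2 = (-0.955564, -0.762979, 0.067473, 0.436057)
  k3: at (s, t) = (-1.115065, -1.074319), (ds/dtau, dt/dtau) = (-0.956603, -0.767497); Gamma_sss = 0.000000, Gamma_sst = 0.000000, Gamma_stt = -0.116392, Gamma_tss = 0.000000, Gamma_tst = 0.000000, Gamma_ttt = -0.750255; k3 = (-0.956603, -0.767497, 0.068561, 0.441938)
  k4: at (s, t) = (-1.186888, -1.132220), (ds/dtau, dt/dtau) = (-0.951379, -0.733910); Gamma_sss = 0.000000, Gamma_sst = 0.000000, Gamma_stt = -0.106858, Gamma_tss = 0.000000, Gamma_tst = 0.000000, Gamma_ttt = -0.725922; k4 = (-0.951379, -0.733910, 0.057556, 0.390999)
  Y <- Y + (h/6)(k1 + 2k2 + 2k3 + k4): s = -1.1868, t = -1.1320, ds/dtau = -0.9514, dt/dtau = -0.7341


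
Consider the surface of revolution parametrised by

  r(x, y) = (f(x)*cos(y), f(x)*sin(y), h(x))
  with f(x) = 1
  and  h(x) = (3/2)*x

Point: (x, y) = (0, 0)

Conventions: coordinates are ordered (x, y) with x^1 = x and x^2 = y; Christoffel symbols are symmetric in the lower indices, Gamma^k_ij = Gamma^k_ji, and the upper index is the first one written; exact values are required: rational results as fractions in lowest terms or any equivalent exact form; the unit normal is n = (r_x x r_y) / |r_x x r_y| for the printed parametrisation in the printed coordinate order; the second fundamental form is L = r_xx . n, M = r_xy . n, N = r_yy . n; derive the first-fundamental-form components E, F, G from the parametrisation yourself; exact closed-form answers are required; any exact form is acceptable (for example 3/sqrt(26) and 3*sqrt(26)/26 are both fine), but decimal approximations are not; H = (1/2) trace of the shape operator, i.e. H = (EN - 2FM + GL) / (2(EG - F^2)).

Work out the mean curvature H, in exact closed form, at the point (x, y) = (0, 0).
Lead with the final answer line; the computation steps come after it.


Answer: H = 1/2

f = 1, f' = 0, f'' = 0, h' = 3/2, h'' = 0
E = 9/4, F = 0, G = 1; answer radicand W^2 = 9/4
unnormalised second-form numerators: l = 0, m = 0, n = 3/2; L = l/sqrt(9/4), and similarly M = m/sqrt(W^2), N = n/sqrt(W^2)
H = (E*n - 2*F*m + G*l) / (2*(EG - F^2)*sqrt(W^2)); E*n - 2*F*m + G*l = 27/8, EG - F^2 = 9/4, so H = (3/4)/sqrt(9/4)


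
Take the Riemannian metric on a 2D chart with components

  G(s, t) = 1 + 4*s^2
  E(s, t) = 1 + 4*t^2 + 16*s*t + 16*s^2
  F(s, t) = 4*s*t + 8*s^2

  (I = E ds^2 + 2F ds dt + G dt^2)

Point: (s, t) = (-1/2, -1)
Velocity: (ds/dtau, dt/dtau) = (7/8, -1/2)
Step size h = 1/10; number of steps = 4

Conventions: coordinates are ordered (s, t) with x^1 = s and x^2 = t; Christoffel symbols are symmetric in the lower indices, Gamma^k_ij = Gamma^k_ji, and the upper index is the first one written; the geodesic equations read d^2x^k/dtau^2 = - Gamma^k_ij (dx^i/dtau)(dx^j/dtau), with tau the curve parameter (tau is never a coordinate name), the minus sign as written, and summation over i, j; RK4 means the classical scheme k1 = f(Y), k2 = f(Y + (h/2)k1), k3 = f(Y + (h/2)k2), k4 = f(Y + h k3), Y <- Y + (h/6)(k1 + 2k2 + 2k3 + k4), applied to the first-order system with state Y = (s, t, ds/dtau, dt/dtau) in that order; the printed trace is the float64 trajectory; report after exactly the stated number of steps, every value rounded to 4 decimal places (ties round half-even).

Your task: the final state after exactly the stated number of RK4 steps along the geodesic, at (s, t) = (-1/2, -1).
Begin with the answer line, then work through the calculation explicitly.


Answer: s = -0.1178, t = -1.1937, ds/dtau = 1.0678, dt/dtau = -0.4684

f(Y) = (ds/dtau, dt/dtau, -Gamma^s_ij Y'^i Y'^j, -Gamma^t_ij Y'^i Y'^j) with the Gammas evaluated at the stage position; h = 0.100000; intermediate values shown to 6 dp
step 0: s = -0.5000, t = -1.0000, ds/dtau = 0.8750, dt/dtau = -0.5000
step 1:
  k1: at (s, t) = (-0.500000, -1.000000), (ds/dtau, dt/dtau) = (0.875000, -0.500000); Gamma_sss = -0.888889, Gamma_sst = -0.444444, Gamma_stt = 0.000000, Gamma_tss = -0.222222, Gamma_tst = -0.111111, Gamma_ttt = 0.000000; k1 = (0.875000, -0.500000, 0.291667, 0.072917)
  k2: at (s, t) = (-0.456250, -1.025000), (ds/dtau, dt/dtau) = (0.889583, -0.496354); Gamma_sss = -0.919975, Gamma_sst = -0.459988, Gamma_stt = 0.000000, Gamma_tss = -0.216639, Gamma_tst = -0.108320, Gamma_ttt = 0.000000; k2 = (0.889583, -0.496354, 0.321817, 0.075783)
  k3: at (s, t) = (-0.455521, -1.024818), (ds/dtau, dt/dtau) = (0.891091, -0.496211); Gamma_sss = -0.920731, Gamma_sst = -0.460365, Gamma_stt = 0.000000, Gamma_tss = -0.216654, Gamma_tst = -0.108327, Gamma_ttt = 0.000000; k3 = (0.891091, -0.496211, 0.323981, 0.076235)
  k4: at (s, t) = (-0.410891, -1.049621), (ds/dtau, dt/dtau) = (0.907398, -0.492377); Gamma_sss = -0.954559, Gamma_sst = -0.477279, Gamma_stt = 0.000000, Gamma_tss = -0.209586, Gamma_tst = -0.104793, Gamma_ttt = 0.000000; k4 = (0.907398, -0.492377, 0.359477, 0.078928)
  Y <- Y + (h/6)(k1 + 2k2 + 2k3 + k4): s = -0.4109, t = -1.0496, ds/dtau = 0.9074, dt/dtau = -0.4924
step 2:
  k1: at (s, t) = (-0.410938, -1.049625), (ds/dtau, dt/dtau) = (0.907379, -0.492402); Gamma_sss = -0.954510, Gamma_sst = -0.477255, Gamma_stt = 0.000000, Gamma_tss = -0.209588, Gamma_tst = -0.104794, Gamma_ttt = 0.000000; k1 = (0.907379, -0.492402, 0.359413, 0.078919)
  k2: at (s, t) = (-0.365569, -1.074245), (ds/dtau, dt/dtau) = (0.925350, -0.488456); Gamma_sss = -0.991139, Gamma_sst = -0.495569, Gamma_stt = 0.000000, Gamma_tss = -0.200694, Gamma_tst = -0.100347, Gamma_ttt = 0.000000; k2 = (0.925350, -0.488456, 0.400697, 0.081136)
  k3: at (s, t) = (-0.364670, -1.074048), (ds/dtau, dt/dtau) = (0.927414, -0.488345); Gamma_sss = -0.992183, Gamma_sst = -0.496091, Gamma_stt = 0.000000, Gamma_tss = -0.200633, Gamma_tst = -0.100317, Gamma_ttt = 0.000000; k3 = (0.927414, -0.488345, 0.404015, 0.081697)
  k4: at (s, t) = (-0.318196, -1.098460), (ds/dtau, dt/dtau) = (0.947781, -0.484232); Gamma_sss = -1.032355, Gamma_sst = -0.516177, Gamma_stt = 0.000000, Gamma_tss = -0.189348, Gamma_tst = -0.094674, Gamma_ttt = 0.000000; k4 = (0.947781, -0.484232, 0.453557, 0.083189)
  Y <- Y + (h/6)(k1 + 2k2 + 2k3 + k4): s = -0.3183, t = -1.0985, ds/dtau = 0.9478, dt/dtau = -0.4843
step 3:
  k1: at (s, t) = (-0.318259, -1.098462), (ds/dtau, dt/dtau) = (0.947752, -0.484272); Gamma_sss = -1.032282, Gamma_sst = -0.516141, Gamma_stt = 0.000000, Gamma_tss = -0.189358, Gamma_tst = -0.094679, Gamma_ttt = 0.000000; k1 = (0.947752, -0.484272, 0.453444, 0.083178)
  k2: at (s, t) = (-0.270872, -1.122676), (ds/dtau, dt/dtau) = (0.970424, -0.480114); Gamma_sss = -1.076018, Gamma_sst = -0.538009, Gamma_stt = 0.000000, Gamma_tss = -0.175114, Gamma_tst = -0.087557, Gamma_ttt = 0.000000; k2 = (0.970424, -0.480114, 0.511980, 0.083321)
  k3: at (s, t) = (-0.269738, -1.122468), (ds/dtau, dt/dtau) = (0.973351, -0.480106); Gamma_sss = -1.077499, Gamma_sst = -0.538750, Gamma_stt = 0.000000, Gamma_tss = -0.174881, Gamma_tst = -0.087441, Gamma_ttt = 0.000000; k3 = (0.973351, -0.480106, 0.517308, 0.083961)
  k4: at (s, t) = (-0.220924, -1.146473), (ds/dtau, dt/dtau) = (0.999483, -0.475876); Gamma_sss = -1.125841, Gamma_sst = -0.562921, Gamma_stt = 0.000000, Gamma_tss = -0.156597, Gamma_tst = -0.078298, Gamma_ttt = 0.000000; k4 = (0.999483, -0.475876, 0.589193, 0.081953)
  Y <- Y + (h/6)(k1 + 2k2 + 2k3 + k4): s = -0.2210, t = -1.1465, ds/dtau = 0.9994, dt/dtau = -0.4759
step 4:
  k1: at (s, t) = (-0.221013, -1.146472), (ds/dtau, dt/dtau) = (0.999439, -0.475944); Gamma_sss = -1.125727, Gamma_sst = -0.562863, Gamma_stt = 0.000000, Gamma_tss = -0.156626, Gamma_tst = -0.078313, Gamma_ttt = 0.000000; k1 = (0.999439, -0.475944, 0.588982, 0.081947)
  k2: at (s, t) = (-0.171041, -1.170269), (ds/dtau, dt/dtau) = (1.028888, -0.471847); Gamma_sss = -1.178550, Gamma_sst = -0.589275, Gamma_stt = 0.000000, Gamma_tss = -0.133289, Gamma_tst = -0.066645, Gamma_ttt = 0.000000; k2 = (1.028888, -0.471847, 0.675466, 0.076393)
  k3: at (s, t) = (-0.169569, -1.170065), (ds/dtau, dt/dtau) = (1.033212, -0.472125); Gamma_sss = -1.180704, Gamma_sst = -0.590352, Gamma_stt = 0.000000, Gamma_tss = -0.132660, Gamma_tst = -0.066330, Gamma_ttt = 0.000000; k3 = (1.033212, -0.472125, 0.684481, 0.076906)
  k4: at (s, t) = (-0.117692, -1.193685), (ds/dtau, dt/dtau) = (1.067887, -0.468254); Gamma_sss = -1.239388, Gamma_sst = -0.619694, Gamma_stt = 0.000000, Gamma_tss = -0.102071, Gamma_tst = -0.051035, Gamma_ttt = 0.000000; k4 = (1.067887, -0.468254, 0.793631, 0.065360)
  Y <- Y + (h/6)(k1 + 2k2 + 2k3 + k4): s = -0.1178, t = -1.1937, ds/dtau = 1.0678, dt/dtau = -0.4684


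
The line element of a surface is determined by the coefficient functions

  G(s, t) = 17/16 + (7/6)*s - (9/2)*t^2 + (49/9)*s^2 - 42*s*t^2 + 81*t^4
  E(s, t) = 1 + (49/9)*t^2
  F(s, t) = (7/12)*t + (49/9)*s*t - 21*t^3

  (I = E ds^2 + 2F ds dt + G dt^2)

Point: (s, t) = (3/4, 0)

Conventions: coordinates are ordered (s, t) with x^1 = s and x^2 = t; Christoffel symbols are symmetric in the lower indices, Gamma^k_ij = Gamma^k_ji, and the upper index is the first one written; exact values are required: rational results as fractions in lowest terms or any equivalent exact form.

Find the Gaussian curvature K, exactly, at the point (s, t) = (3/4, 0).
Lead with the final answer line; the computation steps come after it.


Answer: K = -49/225

E = 1, F = 0, G = 5, EG - F^2 = 5 at the point
E_s = 0, E_t = 0, F_s = 0, F_t = 14/3, G_s = 28/3, G_t = 0
E_tt = 98/9, F_st = 49/9, G_ss = 98/9
Compute both Brioschi determinants and normalise by (EG - F^2)^2.
M1 = [[-E_tt/2 + F_st - G_ss/2, E_s/2, F_s - E_t/2], [F_t - G_s/2, E, F], [G_t/2, F, G]] = [[-49/9, 0, 0], [0, 1, 0], [0, 0, 5]]; det M1 = -245/9
M2 = [[0, E_t/2, G_s/2], [E_t/2, E, F], [G_s/2, F, G]] = [[0, 0, 14/3], [0, 1, 0], [14/3, 0, 5]]; det M2 = -196/9
det M1 - det M2 = -49/9; K = -49/9 / (5)^2 = -49/225


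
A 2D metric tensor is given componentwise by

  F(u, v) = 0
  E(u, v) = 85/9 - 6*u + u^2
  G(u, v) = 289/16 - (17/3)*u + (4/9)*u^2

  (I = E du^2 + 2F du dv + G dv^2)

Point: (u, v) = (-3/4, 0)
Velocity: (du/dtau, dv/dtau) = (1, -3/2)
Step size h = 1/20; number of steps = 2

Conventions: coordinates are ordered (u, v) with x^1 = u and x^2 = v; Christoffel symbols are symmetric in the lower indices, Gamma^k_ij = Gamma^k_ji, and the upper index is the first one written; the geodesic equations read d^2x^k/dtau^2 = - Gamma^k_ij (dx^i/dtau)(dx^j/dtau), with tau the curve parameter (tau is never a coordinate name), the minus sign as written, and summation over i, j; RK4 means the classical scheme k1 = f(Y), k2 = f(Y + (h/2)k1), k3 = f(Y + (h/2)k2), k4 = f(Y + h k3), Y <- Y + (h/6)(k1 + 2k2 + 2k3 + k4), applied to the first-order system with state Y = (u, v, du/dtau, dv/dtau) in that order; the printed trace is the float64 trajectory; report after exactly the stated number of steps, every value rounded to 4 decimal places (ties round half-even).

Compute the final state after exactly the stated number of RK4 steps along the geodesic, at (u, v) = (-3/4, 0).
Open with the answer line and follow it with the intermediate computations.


Answer: u = -0.6513, v = -0.1521, du/dtau = 0.9740, dv/dtau = -1.5425

f(Y) = (du/dtau, dv/dtau, -Gamma^u_ij Y'^i Y'^j, -Gamma^v_ij Y'^i Y'^j) with the Gammas evaluated at the stage position; h = 0.050000; intermediate values shown to 6 dp
step 0: u = -0.7500, v = 0.0000, du/dtau = 1.0000, dv/dtau = -1.5000
step 1:
  k1: at (u, v) = (-0.750000, 0.000000), (du/dtau, dv/dtau) = (1.000000, -1.500000); Gamma_uuu = -0.258497, Gamma_uuv = 0.000000, Gamma_uvv = 0.218286, Gamma_vuu = 0.000000, Gamma_vuv = -0.140351, Gamma_vvv = 0.000000; k1 = (1.000000, -1.500000, -0.232647, -0.421053)
  k2: at (u, v) = (-0.725000, -0.037500), (du/dtau, dv/dtau) = (0.994184, -1.510526); Gamma_uuu = -0.260124, Gamma_uuv = 0.000000, Gamma_uvv = 0.220359, Gamma_vuu = 0.000000, Gamma_vuv = -0.140845, Gamma_vvv = 0.000000; k2 = (0.994184, -1.510526, -0.245683, -0.423026)
  k3: at (u, v) = (-0.725145, -0.037763), (du/dtau, dv/dtau) = (0.993858, -1.510576); Gamma_uuu = -0.260115, Gamma_uuv = 0.000000, Gamma_uvv = 0.220347, Gamma_vuu = 0.000000, Gamma_vuv = -0.140842, Gamma_vvv = 0.000000; k3 = (0.993858, -1.510576, -0.245866, -0.422892)
  k4: at (u, v) = (-0.700307, -0.075529), (du/dtau, dv/dtau) = (0.987707, -1.521145); Gamma_uuu = -0.261752, Gamma_uuv = 0.000000, Gamma_uvv = 0.222441, Gamma_vuu = 0.000000, Gamma_vuv = -0.141337, Gamma_vvv = 0.000000; k4 = (0.987707, -1.521145, -0.259346, -0.424701)
  Y <- Y + (h/6)(k1 + 2k2 + 2k3 + k4): u = -0.7003, v = -0.0755, du/dtau = 0.9877, dv/dtau = -1.5211
step 2:
  k1: at (u, v) = (-0.700302, -0.075528), (du/dtau, dv/dtau) = (0.987708, -1.521147); Gamma_uuu = -0.261752, Gamma_uuv = 0.000000, Gamma_uvv = 0.222441, Gamma_vuu = 0.000000, Gamma_vuv = -0.141337, Gamma_vvv = 0.000000; k1 = (0.987708, -1.521147, -0.259347, -0.424702)
  k2: at (u, v) = (-0.675609, -0.113557), (du/dtau, dv/dtau) = (0.981224, -1.531764); Gamma_uuu = -0.263399, Gamma_uuv = 0.000000, Gamma_uvv = 0.224558, Gamma_vuu = 0.000000, Gamma_vuv = -0.141832, Gamma_vvv = 0.000000; k2 = (0.981224, -1.531764, -0.273280, -0.426347)
  k3: at (u, v) = (-0.675771, -0.113822), (du/dtau, dv/dtau) = (0.980876, -1.531805); Gamma_uuu = -0.263388, Gamma_uuv = 0.000000, Gamma_uvv = 0.224544, Gamma_vuu = 0.000000, Gamma_vuv = -0.141828, Gamma_vvv = 0.000000; k3 = (0.980876, -1.531805, -0.273466, -0.426197)
  k4: at (u, v) = (-0.651258, -0.152118), (du/dtau, dv/dtau) = (0.974034, -1.542456); Gamma_uuu = -0.265042, Gamma_uuv = 0.000000, Gamma_uvv = 0.226681, Gamma_vuu = 0.000000, Gamma_vuv = -0.142323, Gamma_vvv = 0.000000; k4 = (0.974034, -1.542456, -0.287855, -0.427654)
  Y <- Y + (h/6)(k1 + 2k2 + 2k3 + k4): u = -0.6513, v = -0.1521, du/dtau = 0.9740, dv/dtau = -1.5425


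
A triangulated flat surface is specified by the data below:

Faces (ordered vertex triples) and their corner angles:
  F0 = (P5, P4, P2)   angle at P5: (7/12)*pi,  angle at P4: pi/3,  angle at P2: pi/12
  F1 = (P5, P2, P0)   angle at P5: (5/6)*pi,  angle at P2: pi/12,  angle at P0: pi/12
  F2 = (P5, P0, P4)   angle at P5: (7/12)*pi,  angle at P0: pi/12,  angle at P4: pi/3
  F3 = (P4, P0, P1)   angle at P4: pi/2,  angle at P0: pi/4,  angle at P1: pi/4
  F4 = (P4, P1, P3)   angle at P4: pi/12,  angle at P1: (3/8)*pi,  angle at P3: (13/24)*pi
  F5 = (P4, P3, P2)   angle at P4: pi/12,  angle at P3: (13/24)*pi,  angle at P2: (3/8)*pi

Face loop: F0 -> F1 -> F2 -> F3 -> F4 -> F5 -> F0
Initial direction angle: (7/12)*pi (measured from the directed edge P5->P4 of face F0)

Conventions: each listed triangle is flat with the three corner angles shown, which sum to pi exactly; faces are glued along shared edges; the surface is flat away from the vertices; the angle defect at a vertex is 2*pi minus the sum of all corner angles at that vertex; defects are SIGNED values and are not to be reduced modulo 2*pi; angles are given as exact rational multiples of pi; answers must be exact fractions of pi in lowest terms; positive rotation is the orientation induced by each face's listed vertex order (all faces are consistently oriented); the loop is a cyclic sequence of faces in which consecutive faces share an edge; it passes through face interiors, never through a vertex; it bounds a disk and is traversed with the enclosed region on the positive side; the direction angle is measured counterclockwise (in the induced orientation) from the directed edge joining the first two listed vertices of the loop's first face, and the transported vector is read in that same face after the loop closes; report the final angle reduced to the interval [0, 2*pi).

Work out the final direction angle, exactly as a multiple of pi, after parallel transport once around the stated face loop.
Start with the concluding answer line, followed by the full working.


Answer: final direction angle = (5/4)*pi

enclosed vertex P4: corner angles sum to (4/3)*pi, defect = 2*pi - (4/3)*pi = (2/3)*pi
enclosed vertex P5: corner angles sum to 2*pi, defect = 2*pi - 2*pi = 0
adding the enclosed defects to the starting angle (mod 2*pi, induced orientation) gives the holonomy
final angle = (7/12)*pi + (2/3)*pi = (5/4)*pi (mod 2*pi)


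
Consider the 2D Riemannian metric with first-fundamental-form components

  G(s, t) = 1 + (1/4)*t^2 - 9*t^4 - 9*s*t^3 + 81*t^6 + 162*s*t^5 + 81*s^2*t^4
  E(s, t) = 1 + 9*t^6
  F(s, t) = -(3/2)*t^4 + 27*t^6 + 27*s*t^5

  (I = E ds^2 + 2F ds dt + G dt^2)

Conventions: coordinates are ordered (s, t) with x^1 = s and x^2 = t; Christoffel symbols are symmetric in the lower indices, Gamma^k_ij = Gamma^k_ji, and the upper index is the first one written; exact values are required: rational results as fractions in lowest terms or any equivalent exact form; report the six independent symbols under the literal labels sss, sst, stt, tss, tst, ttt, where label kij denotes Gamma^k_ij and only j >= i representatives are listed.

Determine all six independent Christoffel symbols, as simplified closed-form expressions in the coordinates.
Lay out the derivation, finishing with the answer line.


E = 1 + 9*t^6; F = -(3/2)*t^4 + 27*t^6 + 27*s*t^5; G = 1 + (1/4)*t^2 - 9*t^4 - 9*s*t^3 + 81*t^6 + 162*s*t^5 + 81*s^2*t^4
Gamma^k_ij = (1/2) g^{kl} (d_i g_jl + d_j g_il - d_l g_ij), with g^inv = (1/(EG-F^2)) [[G, -F], [-F, E]]
first partials: E_s = 0, E_t = 54*t^5, F_s = 27*t^5, F_t = -6*t^3 + 162*t^5 + 135*s*t^4, G_s = -9*t^3 + 162*t^5 + 162*s*t^4, G_t = (1/2)*t - 36*t^3 - 27*s*t^2 + 486*t^5 + 810*s*t^4 + 324*s^2*t^3
D = EG - F^2 = 1 + (1/4)*t^2 - 9*t^4 - 9*s*t^3 + 90*t^6 + 162*s*t^5 + 81*s^2*t^4
expanded: Gamma^s_ss = (G E_s - 2F F_s + F E_t)/(2D), Gamma^s_st = (G E_t - F G_s)/(2D), Gamma^s_tt = (2G F_t - G G_s - F G_t)/(2D), Gamma^t_ss = (2E F_s - E E_t - F E_s)/(2D), Gamma^t_st = (E G_s - F E_t)/(2D), Gamma^t_tt = (E G_t - 2F F_t + F G_s)/(2D); substitute and cancel common factors

Answer: Gamma_sss = 0, Gamma_sst = 108*t^5/(324*s^2*t^4 + 648*s*t^5 - 36*s*t^3 + 360*t^6 - 36*t^4 + t^2 + 4), Gamma_stt = (216*s*t^4 + 324*t^5 - 6*t^3)/(324*s^2*t^4 + 648*s*t^5 - 36*s*t^3 + 360*t^6 - 36*t^4 + t^2 + 4), Gamma_tss = 0, Gamma_tst = (324*s*t^4 + 324*t^5 - 18*t^3)/(324*s^2*t^4 + 648*s*t^5 - 36*s*t^3 + 360*t^6 - 36*t^4 + t^2 + 4), Gamma_ttt = (648*s^2*t^3 + 1620*s*t^4 - 54*s*t^2 + 972*t^5 - 72*t^3 + t)/(324*s^2*t^4 + 648*s*t^5 - 36*s*t^3 + 360*t^6 - 36*t^4 + t^2 + 4)


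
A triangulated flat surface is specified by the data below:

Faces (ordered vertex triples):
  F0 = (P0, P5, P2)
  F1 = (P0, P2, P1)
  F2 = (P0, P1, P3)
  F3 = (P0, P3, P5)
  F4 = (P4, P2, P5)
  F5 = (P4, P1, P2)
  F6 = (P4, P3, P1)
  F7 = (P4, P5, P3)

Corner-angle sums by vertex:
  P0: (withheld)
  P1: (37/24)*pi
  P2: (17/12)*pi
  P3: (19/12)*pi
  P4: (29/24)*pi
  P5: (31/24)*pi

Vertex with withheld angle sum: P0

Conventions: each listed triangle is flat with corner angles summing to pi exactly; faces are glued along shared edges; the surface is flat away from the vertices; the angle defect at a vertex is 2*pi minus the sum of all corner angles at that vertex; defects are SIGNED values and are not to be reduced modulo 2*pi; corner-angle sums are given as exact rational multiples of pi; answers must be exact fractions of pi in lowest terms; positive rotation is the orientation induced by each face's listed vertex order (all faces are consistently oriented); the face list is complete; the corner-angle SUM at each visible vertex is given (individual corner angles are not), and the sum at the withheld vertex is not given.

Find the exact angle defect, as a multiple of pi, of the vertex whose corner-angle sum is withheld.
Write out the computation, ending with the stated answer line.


V = 6, E = 12, F = 8; chi = V - E + F = 2
Gauss-Bonnet: total defect = 2*pi*chi = 4*pi; visible defects sum to (71/24)*pi

Answer: defect(P0) = (25/24)*pi


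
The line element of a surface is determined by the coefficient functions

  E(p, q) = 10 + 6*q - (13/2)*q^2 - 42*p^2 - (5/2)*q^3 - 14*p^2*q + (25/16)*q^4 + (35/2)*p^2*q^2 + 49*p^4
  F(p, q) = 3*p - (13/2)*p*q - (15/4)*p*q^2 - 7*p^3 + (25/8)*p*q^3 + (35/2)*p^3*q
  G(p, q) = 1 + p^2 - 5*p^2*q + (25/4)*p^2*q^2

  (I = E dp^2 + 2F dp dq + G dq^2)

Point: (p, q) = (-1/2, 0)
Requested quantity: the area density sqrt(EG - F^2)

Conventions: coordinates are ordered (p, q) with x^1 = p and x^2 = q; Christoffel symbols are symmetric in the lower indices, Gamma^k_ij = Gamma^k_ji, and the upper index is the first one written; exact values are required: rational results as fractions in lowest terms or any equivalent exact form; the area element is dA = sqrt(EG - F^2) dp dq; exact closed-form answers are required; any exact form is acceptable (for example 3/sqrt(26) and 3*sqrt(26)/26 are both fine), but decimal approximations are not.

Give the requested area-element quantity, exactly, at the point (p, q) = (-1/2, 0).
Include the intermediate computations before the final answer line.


E = 41/16, F = -5/8, G = 5/4; EG - F^2 = 45/16

Answer: sqrt(EG - F^2) = 3*sqrt(5)/4


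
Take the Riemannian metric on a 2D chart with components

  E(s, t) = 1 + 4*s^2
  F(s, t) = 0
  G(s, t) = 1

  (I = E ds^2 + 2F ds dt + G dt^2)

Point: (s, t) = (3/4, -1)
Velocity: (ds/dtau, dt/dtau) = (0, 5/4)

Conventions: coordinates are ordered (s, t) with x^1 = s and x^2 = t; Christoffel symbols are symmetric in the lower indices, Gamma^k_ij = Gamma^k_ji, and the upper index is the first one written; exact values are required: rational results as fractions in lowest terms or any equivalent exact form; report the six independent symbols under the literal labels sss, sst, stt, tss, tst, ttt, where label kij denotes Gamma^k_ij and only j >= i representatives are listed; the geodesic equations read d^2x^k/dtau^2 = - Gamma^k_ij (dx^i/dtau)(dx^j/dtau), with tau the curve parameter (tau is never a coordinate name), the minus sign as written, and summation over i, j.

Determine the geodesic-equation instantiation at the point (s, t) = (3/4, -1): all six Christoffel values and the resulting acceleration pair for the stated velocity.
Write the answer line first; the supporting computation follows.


Answer: Gamma_sss = 12/13, Gamma_sst = 0, Gamma_stt = 0, Gamma_tss = 0, Gamma_tst = 0, Gamma_ttt = 0; accelerations (d^2s/dtau^2, d^2t/dtau^2) = (0, 0)

E = 13/4, F = 0, G = 1 at the point
E_s = 6, E_t = 0, F_s = 0, F_t = 0, G_s = 0, G_t = 0
EG - F^2 = 13/4;  g^inv = (4/13) * [[1, 0], [0, 13/4]]
first-kind symbols [ij,l] = (1/2)(d_i g_jl + d_j g_il - d_l g_ij): [ss,s] = E_s/2 = 3, [ss,t] = F_s - E_t/2 = 0, [st,s] = E_t/2 = 0, [st,t] = G_s/2 = 0, [tt,s] = F_t - G_s/2 = 0, [tt,t] = G_t/2 = 0
Gamma^s_ij = (G*[ij,s] - F*[ij,t])/(EG - F^2), Gamma^t_ij = (E*[ij,t] - F*[ij,s])/(EG - F^2)
Gamma_sss = 12/13, Gamma_sst = 0, Gamma_stt = 0, Gamma_tss = 0, Gamma_tst = 0, Gamma_ttt = 0
d^2s/dtau^2 = -(Gamma_sss*(0)^2 + 2*Gamma_sst*(0)*(5/4) + Gamma_stt*(5/4)^2) = 0
d^2t/dtau^2 = -(Gamma_tss*(0)^2 + 2*Gamma_tst*(0)*(5/4) + Gamma_ttt*(5/4)^2) = 0


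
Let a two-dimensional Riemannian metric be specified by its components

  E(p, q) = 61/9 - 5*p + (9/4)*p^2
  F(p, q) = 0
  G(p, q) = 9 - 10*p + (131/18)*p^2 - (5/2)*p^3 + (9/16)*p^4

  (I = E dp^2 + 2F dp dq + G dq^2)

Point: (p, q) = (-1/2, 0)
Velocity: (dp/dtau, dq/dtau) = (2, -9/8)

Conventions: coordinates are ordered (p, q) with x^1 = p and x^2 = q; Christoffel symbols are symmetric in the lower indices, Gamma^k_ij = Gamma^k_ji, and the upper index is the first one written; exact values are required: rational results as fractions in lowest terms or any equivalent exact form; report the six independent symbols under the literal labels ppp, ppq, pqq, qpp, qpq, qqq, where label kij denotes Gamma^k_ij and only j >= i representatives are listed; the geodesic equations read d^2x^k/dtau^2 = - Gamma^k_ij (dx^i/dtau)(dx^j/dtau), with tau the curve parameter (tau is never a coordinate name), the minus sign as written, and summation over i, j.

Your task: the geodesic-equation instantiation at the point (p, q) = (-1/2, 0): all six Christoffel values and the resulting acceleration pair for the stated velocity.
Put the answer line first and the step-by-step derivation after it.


Answer: Gamma_ppp = -522/1417, Gamma_ppq = 0, Gamma_pqq = 5597/5668, Gamma_qpp = 0, Gamma_qpq = -116/193, Gamma_qqq = 0; accelerations (d^2p/dtau^2, d^2q/dtau^2) = (81171/362752, -522/193)

E = 1417/144, F = 0, G = 37249/2304 at the point
E_p = -29/4, E_q = 0, F_p = 0, F_q = 0, G_p = -5597/288, G_q = 0
EG - F^2 = 52781833/331776;  g^inv = (331776/52781833) * [[37249/2304, 0], [0, 1417/144]]
first-kind symbols [ij,l] = (1/2)(d_i g_jl + d_j g_il - d_l g_ij): [pp,p] = E_p/2 = -29/8, [pp,q] = F_p - E_q/2 = 0, [pq,p] = E_q/2 = 0, [pq,q] = G_p/2 = -5597/576, [qq,p] = F_q - G_p/2 = 5597/576, [qq,q] = G_q/2 = 0
Gamma^p_ij = (G*[ij,p] - F*[ij,q])/(EG - F^2), Gamma^q_ij = (E*[ij,q] - F*[ij,p])/(EG - F^2)
Gamma_ppp = -522/1417, Gamma_ppq = 0, Gamma_pqq = 5597/5668, Gamma_qpp = 0, Gamma_qpq = -116/193, Gamma_qqq = 0
d^2p/dtau^2 = -(Gamma_ppp*(2)^2 + 2*Gamma_ppq*(2)*(-9/8) + Gamma_pqq*(-9/8)^2) = 81171/362752
d^2q/dtau^2 = -(Gamma_qpp*(2)^2 + 2*Gamma_qpq*(2)*(-9/8) + Gamma_qqq*(-9/8)^2) = -522/193
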